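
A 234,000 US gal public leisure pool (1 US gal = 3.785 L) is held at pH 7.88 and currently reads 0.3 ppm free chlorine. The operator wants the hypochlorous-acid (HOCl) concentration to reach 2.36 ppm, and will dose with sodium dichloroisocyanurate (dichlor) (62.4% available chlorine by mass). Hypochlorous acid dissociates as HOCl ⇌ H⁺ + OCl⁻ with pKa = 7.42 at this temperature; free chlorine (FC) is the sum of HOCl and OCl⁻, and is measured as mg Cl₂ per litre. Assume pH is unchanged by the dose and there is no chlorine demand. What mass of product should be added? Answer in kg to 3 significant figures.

Volume: 234,000 US gal × 3.785 L/gal = 885,690 L.
[OCl⁻]/[HOCl] = 10^(pH − pKa) = 10^(7.88 − 7.42) = 2.884; fraction as HOCl = 1/(1 + 2.884) = 0.2575.
Free chlorine required for 2.36 ppm HOCl: 2.36 / 0.2575 = 9.166 ppm.
FC to add: 9.166 − 0.3 = 8.866 mg/L as Cl₂.
Cl₂ equivalent: 8.866 mg/L × 885,690 L = 7853 g.
Product at 62.4% available Cl: 7853 / 0.624 = 12,580 g.

12.6 kg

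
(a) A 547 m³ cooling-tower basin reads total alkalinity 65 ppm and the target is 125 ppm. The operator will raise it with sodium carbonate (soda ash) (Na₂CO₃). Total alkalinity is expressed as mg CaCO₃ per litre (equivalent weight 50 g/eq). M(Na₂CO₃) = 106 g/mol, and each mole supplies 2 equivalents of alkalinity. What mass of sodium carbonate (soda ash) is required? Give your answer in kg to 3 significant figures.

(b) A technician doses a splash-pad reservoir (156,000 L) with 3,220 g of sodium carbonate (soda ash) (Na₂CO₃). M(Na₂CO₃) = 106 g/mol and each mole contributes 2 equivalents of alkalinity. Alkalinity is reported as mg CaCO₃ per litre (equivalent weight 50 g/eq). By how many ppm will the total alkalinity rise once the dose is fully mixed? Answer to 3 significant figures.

(a) 34.8 kg; (b) 19.5 ppm

(a) Volume: 547 m³ = 547,000 L.
(a) Alkalinity to add: (125 − 65) = 60 mg/L as CaCO₃ × 547,000 L = 32,820 g as CaCO₃.
(a) Equivalents: 32,820 g ÷ 50 g/eq = 656.4 eq.
(a) Each mole of Na₂CO₃ supplies 2 eq, so 656.4 / 2 = 328.2 mol.
(a) Mass: 328.2 mol × 106 g/mol = 34,790 g.

(b) Moles of Na₂CO₃: 3,220 g ÷ 106 g/mol = 30.38 mol → 60.75 eq of alkalinity.
(b) As CaCO₃: 60.75 eq × 50 g/eq = 3038 g.
(b) Rise: 3038 g / 156,000 L × 1000 = 19.47 mg/L.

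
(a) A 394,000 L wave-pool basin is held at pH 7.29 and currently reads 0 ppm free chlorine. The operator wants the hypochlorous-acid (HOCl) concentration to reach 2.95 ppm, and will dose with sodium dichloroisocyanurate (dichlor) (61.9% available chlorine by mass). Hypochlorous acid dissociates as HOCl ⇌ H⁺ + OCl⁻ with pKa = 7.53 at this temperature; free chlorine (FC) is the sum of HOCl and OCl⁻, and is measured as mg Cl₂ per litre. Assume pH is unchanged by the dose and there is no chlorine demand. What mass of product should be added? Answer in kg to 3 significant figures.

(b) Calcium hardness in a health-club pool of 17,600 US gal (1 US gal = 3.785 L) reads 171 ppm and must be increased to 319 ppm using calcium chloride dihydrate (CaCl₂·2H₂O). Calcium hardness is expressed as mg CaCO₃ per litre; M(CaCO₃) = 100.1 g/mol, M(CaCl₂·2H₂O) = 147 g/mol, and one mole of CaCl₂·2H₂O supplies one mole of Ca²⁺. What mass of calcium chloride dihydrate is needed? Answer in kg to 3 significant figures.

(a) [OCl⁻]/[HOCl] = 10^(pH − pKa) = 10^(7.29 − 7.53) = 0.5754; fraction as HOCl = 1/(1 + 0.5754) = 0.6347.
(a) Free chlorine required for 2.95 ppm HOCl: 2.95 / 0.6347 = 4.648 ppm.
(a) FC to add: 4.648 − 0 = 4.648 mg/L as Cl₂.
(a) Cl₂ equivalent: 4.648 mg/L × 394,000 L = 1831 g.
(a) Product at 61.9% available Cl: 1831 / 0.619 = 2958 g.

(b) Volume: 17,600 US gal × 3.785 L/gal = 66,616 L.
(b) Hardness to add: (319 − 171) = 148 mg/L as CaCO₃ × 66,616 L = 9859 g as CaCO₃.
(b) Moles of Ca²⁺ (1 mol Ca²⁺ ≡ 1 mol CaCO₃): 9859 / 100.1 g/mol = 98.49 mol.
(b) Mass of CaCl₂·2H₂O: 98.49 × 147 = 14,480 g.

(a) 2.96 kg; (b) 14.5 kg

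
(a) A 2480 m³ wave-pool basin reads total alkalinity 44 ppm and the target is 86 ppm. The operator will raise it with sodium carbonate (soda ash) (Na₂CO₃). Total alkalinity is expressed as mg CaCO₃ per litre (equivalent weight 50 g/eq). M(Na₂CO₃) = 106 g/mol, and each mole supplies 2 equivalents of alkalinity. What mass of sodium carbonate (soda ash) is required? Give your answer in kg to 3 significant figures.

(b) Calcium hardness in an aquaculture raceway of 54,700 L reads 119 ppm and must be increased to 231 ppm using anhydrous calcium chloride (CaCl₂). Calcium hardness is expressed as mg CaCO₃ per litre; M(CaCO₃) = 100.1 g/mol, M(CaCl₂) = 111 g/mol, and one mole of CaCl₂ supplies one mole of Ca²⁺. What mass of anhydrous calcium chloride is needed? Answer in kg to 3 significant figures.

(a) 110 kg; (b) 6.79 kg

(a) Volume: 2480 m³ = 2,480,000 L.
(a) Alkalinity to add: (86 − 44) = 42 mg/L as CaCO₃ × 2,480,000 L = 104,200 g as CaCO₃.
(a) Equivalents: 104,200 g ÷ 50 g/eq = 2083 eq.
(a) Each mole of Na₂CO₃ supplies 2 eq, so 2083 / 2 = 1042 mol.
(a) Mass: 1042 mol × 106 g/mol = 110,400 g.

(b) Hardness to add: (231 − 119) = 112 mg/L as CaCO₃ × 54,700 L = 6126 g as CaCO₃.
(b) Moles of Ca²⁺ (1 mol Ca²⁺ ≡ 1 mol CaCO₃): 6126 / 100.1 g/mol = 61.2 mol.
(b) Mass of CaCl₂: 61.2 × 111 = 6794 g.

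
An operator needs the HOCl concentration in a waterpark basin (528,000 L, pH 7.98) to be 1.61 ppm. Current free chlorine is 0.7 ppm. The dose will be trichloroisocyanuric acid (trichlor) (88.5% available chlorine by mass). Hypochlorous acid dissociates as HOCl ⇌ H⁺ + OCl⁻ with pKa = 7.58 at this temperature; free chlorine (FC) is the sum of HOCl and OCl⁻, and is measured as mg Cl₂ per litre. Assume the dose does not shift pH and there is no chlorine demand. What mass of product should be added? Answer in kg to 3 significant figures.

[OCl⁻]/[HOCl] = 10^(pH − pKa) = 10^(7.98 − 7.58) = 2.512; fraction as HOCl = 1/(1 + 2.512) = 0.2847.
Free chlorine required for 1.61 ppm HOCl: 1.61 / 0.2847 = 5.654 ppm.
FC to add: 5.654 − 0.7 = 4.954 mg/L as Cl₂.
Cl₂ equivalent: 4.954 mg/L × 528,000 L = 2616 g.
Product at 88.5% available Cl: 2616 / 0.885 = 2956 g.

2.96 kg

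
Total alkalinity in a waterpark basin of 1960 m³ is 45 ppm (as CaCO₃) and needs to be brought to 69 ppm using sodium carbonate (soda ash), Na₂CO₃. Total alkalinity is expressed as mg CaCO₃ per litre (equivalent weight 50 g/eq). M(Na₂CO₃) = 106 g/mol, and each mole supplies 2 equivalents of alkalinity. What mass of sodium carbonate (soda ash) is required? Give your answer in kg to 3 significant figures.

49.9 kg

Volume: 1960 m³ = 1,960,000 L.
Alkalinity to add: (69 − 45) = 24 mg/L as CaCO₃ × 1,960,000 L = 47,040 g as CaCO₃.
Equivalents: 47,040 g ÷ 50 g/eq = 940.8 eq.
Each mole of Na₂CO₃ supplies 2 eq, so 940.8 / 2 = 470.4 mol.
Mass: 470.4 mol × 106 g/mol = 49,860 g.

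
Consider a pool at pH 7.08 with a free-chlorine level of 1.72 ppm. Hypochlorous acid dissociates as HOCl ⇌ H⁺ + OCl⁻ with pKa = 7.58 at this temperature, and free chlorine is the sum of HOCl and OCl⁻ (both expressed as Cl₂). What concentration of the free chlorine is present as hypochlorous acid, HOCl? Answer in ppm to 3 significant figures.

[OCl⁻]/[HOCl] = 10^(pH − pKa) = 10^(7.08 − 7.58) = 10^-0.50 = 0.3162.
Fraction as HOCl = 1 / (1 + 0.3162) = 0.7597.
HOCl = 0.7597 × 1.72 ppm = 1.307 ppm.

1.31 ppm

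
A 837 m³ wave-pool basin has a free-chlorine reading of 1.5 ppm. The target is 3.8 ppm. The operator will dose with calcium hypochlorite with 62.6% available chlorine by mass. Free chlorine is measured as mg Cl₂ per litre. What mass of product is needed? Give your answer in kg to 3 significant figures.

3.08 kg

Volume: 837 m³ = 837,000 L.
Chlorine deficit: 3.8 − 1.5 = 2.3 ppm = 2.3 mg/L as Cl₂.
Cl₂ equivalent needed: 2.3 mg/L × 837,000 L = 1,925,000 mg = 1925 g.
Product at 62.6% available chlorine: 1925 / 0.626 = 3075 g.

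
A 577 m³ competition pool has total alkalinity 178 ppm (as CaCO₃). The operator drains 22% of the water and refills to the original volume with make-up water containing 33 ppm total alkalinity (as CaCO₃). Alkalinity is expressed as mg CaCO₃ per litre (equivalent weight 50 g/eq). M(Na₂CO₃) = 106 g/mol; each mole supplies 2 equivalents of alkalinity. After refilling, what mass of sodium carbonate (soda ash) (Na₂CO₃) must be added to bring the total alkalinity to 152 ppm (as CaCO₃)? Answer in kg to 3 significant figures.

Volume: 577 m³ = 577,000 L.
After draining 22% and refilling: 178 × 0.78 + 33 × 0.22 = 146.1 ppm.
Deficit to target: 152 − 146.1 = 5.9 mg/L.
As CaCO₃: 5.9 mg/L × 577,000 L = 3404 g; ÷ 50 g/eq ÷ 2 = 34.04 mol Na₂CO₃.
Mass: 34.04 × 106 = 3609 g.

3.61 kg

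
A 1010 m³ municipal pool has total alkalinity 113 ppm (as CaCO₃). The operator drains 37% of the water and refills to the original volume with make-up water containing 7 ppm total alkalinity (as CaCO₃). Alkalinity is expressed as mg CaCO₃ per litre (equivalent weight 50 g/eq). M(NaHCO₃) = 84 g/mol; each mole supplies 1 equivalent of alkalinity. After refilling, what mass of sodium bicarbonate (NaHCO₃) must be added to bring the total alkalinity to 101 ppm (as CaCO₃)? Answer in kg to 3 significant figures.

46.2 kg

Volume: 1010 m³ = 1,010,000 L.
After draining 37% and refilling: 113 × 0.63 + 7 × 0.37 = 73.78 ppm.
Deficit to target: 101 − 73.78 = 27.22 mg/L.
As CaCO₃: 27.22 mg/L × 1,010,000 L = 27,490 g; ÷ 50 g/eq ÷ 1 = 549.8 mol NaHCO₃.
Mass: 549.8 × 84 = 46,190 g.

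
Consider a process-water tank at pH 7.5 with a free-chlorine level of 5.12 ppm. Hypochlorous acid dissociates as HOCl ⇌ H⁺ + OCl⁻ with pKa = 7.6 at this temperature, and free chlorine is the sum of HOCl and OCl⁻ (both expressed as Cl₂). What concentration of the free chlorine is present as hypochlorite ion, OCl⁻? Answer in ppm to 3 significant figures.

[OCl⁻]/[HOCl] = 10^(pH − pKa) = 10^(7.5 − 7.6) = 10^-0.10 = 0.7943.
Fraction as HOCl = 1 / (1 + 0.7943) = 0.5573.
OCl⁻ = (1 − 0.5573) × 5.12 ppm = 2.267 ppm.

2.27 ppm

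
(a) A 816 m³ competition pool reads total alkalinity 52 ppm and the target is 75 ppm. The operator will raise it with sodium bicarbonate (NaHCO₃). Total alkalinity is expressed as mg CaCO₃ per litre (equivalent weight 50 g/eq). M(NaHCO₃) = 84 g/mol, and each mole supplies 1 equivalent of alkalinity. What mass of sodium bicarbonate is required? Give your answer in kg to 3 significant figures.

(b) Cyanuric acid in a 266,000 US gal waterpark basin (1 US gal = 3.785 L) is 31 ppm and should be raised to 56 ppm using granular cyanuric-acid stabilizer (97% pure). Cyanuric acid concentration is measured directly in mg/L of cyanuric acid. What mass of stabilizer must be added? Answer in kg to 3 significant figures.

(a) 31.5 kg; (b) 25.9 kg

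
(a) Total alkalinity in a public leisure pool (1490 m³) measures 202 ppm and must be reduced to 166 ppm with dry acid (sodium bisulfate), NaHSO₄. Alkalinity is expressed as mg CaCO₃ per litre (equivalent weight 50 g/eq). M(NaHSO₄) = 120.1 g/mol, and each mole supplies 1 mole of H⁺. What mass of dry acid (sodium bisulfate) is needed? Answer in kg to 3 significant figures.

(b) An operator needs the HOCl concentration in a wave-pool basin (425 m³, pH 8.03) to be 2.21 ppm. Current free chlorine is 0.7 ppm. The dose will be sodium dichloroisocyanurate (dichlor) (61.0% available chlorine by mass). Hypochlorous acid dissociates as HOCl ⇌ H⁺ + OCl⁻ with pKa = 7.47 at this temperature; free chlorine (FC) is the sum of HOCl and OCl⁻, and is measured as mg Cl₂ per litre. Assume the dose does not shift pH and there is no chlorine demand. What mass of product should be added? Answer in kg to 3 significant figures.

(a) 129 kg; (b) 6.64 kg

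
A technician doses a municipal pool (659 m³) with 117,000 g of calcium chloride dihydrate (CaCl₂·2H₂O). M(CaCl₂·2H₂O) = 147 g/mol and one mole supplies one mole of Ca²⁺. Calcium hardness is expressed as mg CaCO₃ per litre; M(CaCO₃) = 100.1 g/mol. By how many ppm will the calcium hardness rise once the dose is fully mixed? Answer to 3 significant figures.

121 ppm

Volume: 659 m³ = 659,000 L.
Moles of Ca²⁺: 117,000 g ÷ 147 g/mol = 795.9 mol.
As CaCO₃: 795.9 mol × 100.1 g/mol = 79,670 g.
Rise: 79,670 g / 659,000 L × 1000 = 120.9 mg/L.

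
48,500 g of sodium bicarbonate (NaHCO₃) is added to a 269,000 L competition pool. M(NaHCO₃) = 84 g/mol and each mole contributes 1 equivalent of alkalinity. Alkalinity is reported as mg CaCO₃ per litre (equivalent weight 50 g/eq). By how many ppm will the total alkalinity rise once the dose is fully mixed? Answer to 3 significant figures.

107 ppm

Moles of NaHCO₃: 48,500 g ÷ 84 g/mol = 577.4 mol → 577.4 eq of alkalinity.
As CaCO₃: 577.4 eq × 50 g/eq = 28,870 g.
Rise: 28,870 g / 269,000 L × 1000 = 107.3 mg/L.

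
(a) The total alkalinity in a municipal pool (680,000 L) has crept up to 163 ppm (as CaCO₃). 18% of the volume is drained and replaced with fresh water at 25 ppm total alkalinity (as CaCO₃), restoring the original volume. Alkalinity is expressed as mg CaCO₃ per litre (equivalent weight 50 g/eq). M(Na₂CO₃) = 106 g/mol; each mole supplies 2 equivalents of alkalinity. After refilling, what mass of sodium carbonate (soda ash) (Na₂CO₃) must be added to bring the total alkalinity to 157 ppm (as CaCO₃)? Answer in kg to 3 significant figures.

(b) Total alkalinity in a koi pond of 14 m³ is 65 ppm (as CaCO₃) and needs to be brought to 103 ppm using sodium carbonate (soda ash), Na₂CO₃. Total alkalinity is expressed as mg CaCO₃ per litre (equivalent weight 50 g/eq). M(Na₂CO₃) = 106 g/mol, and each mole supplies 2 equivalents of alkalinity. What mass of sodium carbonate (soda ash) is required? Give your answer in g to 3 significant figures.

(a) After draining 18% and refilling: 163 × 0.82 + 25 × 0.18 = 138.16 ppm.
(a) Deficit to target: 157 − 138.16 = 18.84 mg/L.
(a) As CaCO₃: 18.84 mg/L × 680,000 L = 12,810 g; ÷ 50 g/eq ÷ 2 = 128.1 mol Na₂CO₃.
(a) Mass: 128.1 × 106 = 13,580 g.

(b) Volume: 14 m³ = 14,000 L.
(b) Alkalinity to add: (103 − 65) = 38 mg/L as CaCO₃ × 14,000 L = 532 g as CaCO₃.
(b) Equivalents: 532 g ÷ 50 g/eq = 10.64 eq.
(b) Each mole of Na₂CO₃ supplies 2 eq, so 10.64 / 2 = 5.32 mol.
(b) Mass: 5.32 mol × 106 g/mol = 563.9 g.

(a) 13.6 kg; (b) 564 g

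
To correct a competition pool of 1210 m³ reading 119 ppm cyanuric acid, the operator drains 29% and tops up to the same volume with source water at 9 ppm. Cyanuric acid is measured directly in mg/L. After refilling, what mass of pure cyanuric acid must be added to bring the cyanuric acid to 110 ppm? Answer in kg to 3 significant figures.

Volume: 1210 m³ = 1,210,000 L.
After draining 29% and refilling: 119 × 0.71 + 9 × 0.29 = 87.1 ppm.
Deficit to target: 110 − 87.1 = 22.9 mg/L.
Mass: 22.9 mg/L × 1,210,000 L = 27,710 g cyanuric acid.

27.7 kg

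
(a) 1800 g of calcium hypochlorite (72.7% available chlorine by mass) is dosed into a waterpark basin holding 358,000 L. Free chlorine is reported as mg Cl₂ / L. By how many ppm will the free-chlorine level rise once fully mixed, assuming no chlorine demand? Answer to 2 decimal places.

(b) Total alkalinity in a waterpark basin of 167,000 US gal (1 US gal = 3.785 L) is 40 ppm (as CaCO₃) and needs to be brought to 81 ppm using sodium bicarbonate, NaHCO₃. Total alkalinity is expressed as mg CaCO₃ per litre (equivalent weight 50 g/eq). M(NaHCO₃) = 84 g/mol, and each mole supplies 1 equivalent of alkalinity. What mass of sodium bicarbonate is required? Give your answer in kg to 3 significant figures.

(a) Available chlorine delivered: 1800 g × 0.727 = 1309 g as Cl₂.
(a) Concentration rise: 1309 g / 358,000 L = 3.655 mg/L = 3.66 ppm.

(b) Volume: 167,000 US gal × 3.785 L/gal = 632,095 L.
(b) Alkalinity to add: (81 − 40) = 41 mg/L as CaCO₃ × 632,095 L = 25,920 g as CaCO₃.
(b) Equivalents: 25,920 g ÷ 50 g/eq = 518.3 eq.
(b) NaHCO₃ supplies 1 eq per mole → 518.3 mol.
(b) Mass: 518.3 mol × 84 g/mol = 43,540 g.

(a) 3.66 ppm; (b) 43.5 kg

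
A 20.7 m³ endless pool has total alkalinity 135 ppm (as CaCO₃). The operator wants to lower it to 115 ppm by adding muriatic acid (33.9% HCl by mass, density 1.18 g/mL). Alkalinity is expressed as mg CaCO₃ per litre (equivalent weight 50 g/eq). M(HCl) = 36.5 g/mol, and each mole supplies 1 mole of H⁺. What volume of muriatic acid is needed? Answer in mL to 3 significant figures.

Volume: 20.7 m³ = 20,700 L.
Alkalinity to neutralize: (135 − 115) = 20 mg/L as CaCO₃ × 20,700 L = 414 g as CaCO₃.
Equivalents of H⁺ required: 414 ÷ 50 g/eq = 8.28 eq = 8.28 mol HCl.
Mass of HCl: 8.28 × 36.5 = 302.2 g.
Mass of 33.9% solution: 302.2 / 0.339 = 891.5 g.
Volume: 891.5 g ÷ 1.18 g/mL = 755.5 mL.

756 mL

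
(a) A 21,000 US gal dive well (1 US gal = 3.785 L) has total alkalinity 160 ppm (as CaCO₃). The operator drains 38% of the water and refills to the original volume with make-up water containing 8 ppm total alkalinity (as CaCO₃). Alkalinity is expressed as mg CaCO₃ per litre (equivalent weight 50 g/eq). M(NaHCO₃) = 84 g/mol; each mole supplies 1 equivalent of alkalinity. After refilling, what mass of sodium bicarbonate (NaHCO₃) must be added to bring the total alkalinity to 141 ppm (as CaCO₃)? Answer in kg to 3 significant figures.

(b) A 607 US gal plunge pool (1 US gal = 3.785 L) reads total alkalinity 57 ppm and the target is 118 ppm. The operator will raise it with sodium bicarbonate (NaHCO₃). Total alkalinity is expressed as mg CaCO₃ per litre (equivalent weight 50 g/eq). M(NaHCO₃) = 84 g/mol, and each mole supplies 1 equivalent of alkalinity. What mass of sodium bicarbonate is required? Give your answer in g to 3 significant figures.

(a) 5.18 kg; (b) 235 g

(a) Volume: 21,000 US gal × 3.785 L/gal = 79,485 L.
(a) After draining 38% and refilling: 160 × 0.62 + 8 × 0.38 = 102.24 ppm.
(a) Deficit to target: 141 − 102.24 = 38.76 mg/L.
(a) As CaCO₃: 38.76 mg/L × 79,485 L = 3081 g; ÷ 50 g/eq ÷ 1 = 61.62 mol NaHCO₃.
(a) Mass: 61.62 × 84 = 5176 g.

(b) Volume: 607 US gal × 3.785 L/gal = 2,297 L.
(b) Alkalinity to add: (118 − 57) = 61 mg/L as CaCO₃ × 2,297 L = 140.1 g as CaCO₃.
(b) Equivalents: 140.1 g ÷ 50 g/eq = 2.803 eq.
(b) NaHCO₃ supplies 1 eq per mole → 2.803 mol.
(b) Mass: 2.803 mol × 84 g/mol = 235.4 g.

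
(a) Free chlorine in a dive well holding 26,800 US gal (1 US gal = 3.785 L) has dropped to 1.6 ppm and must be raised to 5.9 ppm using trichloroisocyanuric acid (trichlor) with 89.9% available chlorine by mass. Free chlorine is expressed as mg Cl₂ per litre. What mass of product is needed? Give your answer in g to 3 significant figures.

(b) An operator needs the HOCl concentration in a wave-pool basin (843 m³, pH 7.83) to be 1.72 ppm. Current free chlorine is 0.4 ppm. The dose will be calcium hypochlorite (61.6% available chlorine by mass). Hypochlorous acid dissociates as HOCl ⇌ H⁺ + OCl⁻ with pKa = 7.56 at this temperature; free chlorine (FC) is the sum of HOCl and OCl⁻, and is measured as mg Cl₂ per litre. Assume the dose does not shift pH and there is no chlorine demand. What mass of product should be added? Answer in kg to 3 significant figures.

(a) Volume: 26,800 US gal × 3.785 L/gal = 101,438 L.
(a) Chlorine deficit: 5.9 − 1.6 = 4.3 ppm = 4.3 mg/L as Cl₂.
(a) Cl₂ equivalent needed: 4.3 mg/L × 101,438 L = 436,200 mg = 436.2 g.
(a) Product at 89.9% available chlorine: 436.2 / 0.899 = 485.2 g.

(b) Volume: 843 m³ = 843,000 L.
(b) [OCl⁻]/[HOCl] = 10^(pH − pKa) = 10^(7.83 − 7.56) = 1.862; fraction as HOCl = 1/(1 + 1.862) = 0.3494.
(b) Free chlorine required for 1.72 ppm HOCl: 1.72 / 0.3494 = 4.923 ppm.
(b) FC to add: 4.923 − 0.4 = 4.523 mg/L as Cl₂.
(b) Cl₂ equivalent: 4.523 mg/L × 843,000 L = 3813 g.
(b) Product at 61.6% available Cl: 3813 / 0.616 = 6189 g.

(a) 485 g; (b) 6.19 kg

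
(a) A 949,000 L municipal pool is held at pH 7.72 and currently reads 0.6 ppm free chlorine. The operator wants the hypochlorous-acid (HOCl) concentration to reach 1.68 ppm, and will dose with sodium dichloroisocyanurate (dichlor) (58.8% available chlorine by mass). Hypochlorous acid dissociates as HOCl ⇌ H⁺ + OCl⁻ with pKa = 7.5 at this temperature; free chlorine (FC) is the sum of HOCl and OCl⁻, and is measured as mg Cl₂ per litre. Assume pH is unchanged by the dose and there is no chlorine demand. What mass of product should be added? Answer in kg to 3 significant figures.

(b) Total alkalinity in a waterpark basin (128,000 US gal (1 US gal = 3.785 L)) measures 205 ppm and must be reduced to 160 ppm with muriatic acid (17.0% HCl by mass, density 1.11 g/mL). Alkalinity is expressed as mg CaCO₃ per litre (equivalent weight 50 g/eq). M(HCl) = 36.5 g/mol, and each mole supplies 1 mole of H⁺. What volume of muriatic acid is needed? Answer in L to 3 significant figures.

(a) 6.24 kg; (b) 84.3 L

(a) [OCl⁻]/[HOCl] = 10^(pH − pKa) = 10^(7.72 − 7.5) = 1.66; fraction as HOCl = 1/(1 + 1.66) = 0.376.
(a) Free chlorine required for 1.68 ppm HOCl: 1.68 / 0.376 = 4.468 ppm.
(a) FC to add: 4.468 − 0.6 = 3.868 mg/L as Cl₂.
(a) Cl₂ equivalent: 3.868 mg/L × 949,000 L = 3671 g.
(a) Product at 58.8% available Cl: 3671 / 0.588 = 6243 g.

(b) Volume: 128,000 US gal × 3.785 L/gal = 484,480 L.
(b) Alkalinity to neutralize: (205 − 160) = 45 mg/L as CaCO₃ × 484,480 L = 21,800 g as CaCO₃.
(b) Equivalents of H⁺ required: 21,800 ÷ 50 g/eq = 436 eq = 436 mol HCl.
(b) Mass of HCl: 436 × 36.5 = 15,920 g.
(b) Mass of 17.0% solution: 15,920 / 0.17 = 93,620 g.
(b) Volume: 93,620 g ÷ 1.11 g/mL = 84,340 mL.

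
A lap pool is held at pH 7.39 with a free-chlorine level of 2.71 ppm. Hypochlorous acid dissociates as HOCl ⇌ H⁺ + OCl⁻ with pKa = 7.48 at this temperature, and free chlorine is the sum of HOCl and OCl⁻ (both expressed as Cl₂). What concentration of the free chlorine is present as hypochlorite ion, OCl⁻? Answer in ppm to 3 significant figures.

[OCl⁻]/[HOCl] = 10^(pH − pKa) = 10^(7.39 − 7.48) = 10^-0.09 = 0.8128.
Fraction as HOCl = 1 / (1 + 0.8128) = 0.5516.
OCl⁻ = (1 − 0.5516) × 2.71 ppm = 1.215 ppm.

1.22 ppm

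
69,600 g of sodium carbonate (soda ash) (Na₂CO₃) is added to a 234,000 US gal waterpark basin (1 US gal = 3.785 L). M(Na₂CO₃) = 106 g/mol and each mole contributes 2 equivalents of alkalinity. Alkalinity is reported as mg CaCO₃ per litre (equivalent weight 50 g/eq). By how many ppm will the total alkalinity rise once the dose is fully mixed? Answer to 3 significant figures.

74.1 ppm

Volume: 234,000 US gal × 3.785 L/gal = 885,690 L.
Moles of Na₂CO₃: 69,600 g ÷ 106 g/mol = 656.6 mol → 1313 eq of alkalinity.
As CaCO₃: 1313 eq × 50 g/eq = 65,660 g.
Rise: 65,660 g / 885,690 L × 1000 = 74.13 mg/L.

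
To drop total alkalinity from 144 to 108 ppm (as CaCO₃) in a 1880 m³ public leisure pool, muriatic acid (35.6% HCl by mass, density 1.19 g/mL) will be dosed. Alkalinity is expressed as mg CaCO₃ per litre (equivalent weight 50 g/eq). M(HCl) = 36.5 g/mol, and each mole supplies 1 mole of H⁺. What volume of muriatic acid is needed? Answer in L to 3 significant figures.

117 L

Volume: 1880 m³ = 1,880,000 L.
Alkalinity to neutralize: (144 − 108) = 36 mg/L as CaCO₃ × 1,880,000 L = 67,680 g as CaCO₃.
Equivalents of H⁺ required: 67,680 ÷ 50 g/eq = 1354 eq = 1354 mol HCl.
Mass of HCl: 1354 × 36.5 = 49,410 g.
Mass of 35.6% solution: 49,410 / 0.356 = 138,800 g.
Volume: 138,800 g ÷ 1.19 g/mL = 116,600 mL.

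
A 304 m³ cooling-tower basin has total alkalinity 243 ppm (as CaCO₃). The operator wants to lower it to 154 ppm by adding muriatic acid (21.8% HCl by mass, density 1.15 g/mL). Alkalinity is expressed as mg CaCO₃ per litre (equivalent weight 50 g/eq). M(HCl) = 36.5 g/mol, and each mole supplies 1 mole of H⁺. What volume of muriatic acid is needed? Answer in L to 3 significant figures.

Volume: 304 m³ = 304,000 L.
Alkalinity to neutralize: (243 − 154) = 89 mg/L as CaCO₃ × 304,000 L = 27,060 g as CaCO₃.
Equivalents of H⁺ required: 27,060 ÷ 50 g/eq = 541.1 eq = 541.1 mol HCl.
Mass of HCl: 541.1 × 36.5 = 19,750 g.
Mass of 21.8% solution: 19,750 / 0.218 = 90,600 g.
Volume: 90,600 g ÷ 1.15 g/mL = 78,780 mL.

78.8 L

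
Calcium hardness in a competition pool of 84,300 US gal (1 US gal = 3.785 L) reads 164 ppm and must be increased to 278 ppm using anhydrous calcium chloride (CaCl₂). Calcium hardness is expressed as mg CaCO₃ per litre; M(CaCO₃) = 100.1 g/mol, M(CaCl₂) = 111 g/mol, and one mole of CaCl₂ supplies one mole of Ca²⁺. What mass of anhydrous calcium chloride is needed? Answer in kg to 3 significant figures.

40.3 kg

Volume: 84,300 US gal × 3.785 L/gal = 319,076 L.
Hardness to add: (278 − 164) = 114 mg/L as CaCO₃ × 319,076 L = 36,370 g as CaCO₃.
Moles of Ca²⁺ (1 mol Ca²⁺ ≡ 1 mol CaCO₃): 36,370 / 100.1 g/mol = 363.4 mol.
Mass of CaCl₂: 363.4 × 111 = 40,340 g.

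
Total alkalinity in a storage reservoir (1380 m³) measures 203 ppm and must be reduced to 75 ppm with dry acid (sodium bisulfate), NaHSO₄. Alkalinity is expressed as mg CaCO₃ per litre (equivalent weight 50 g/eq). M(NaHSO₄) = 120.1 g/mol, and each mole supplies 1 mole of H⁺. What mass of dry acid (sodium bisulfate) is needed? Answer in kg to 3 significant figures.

424 kg

Volume: 1380 m³ = 1,380,000 L.
Alkalinity to neutralize: (203 − 75) = 128 mg/L as CaCO₃ × 1,380,000 L = 176,600 g as CaCO₃.
Equivalents of H⁺ required: 176,600 ÷ 50 g/eq = 3533 eq = 3533 mol NaHSO₄.
Mass of NaHSO₄: 3533 × 120.1 = 424,300 g.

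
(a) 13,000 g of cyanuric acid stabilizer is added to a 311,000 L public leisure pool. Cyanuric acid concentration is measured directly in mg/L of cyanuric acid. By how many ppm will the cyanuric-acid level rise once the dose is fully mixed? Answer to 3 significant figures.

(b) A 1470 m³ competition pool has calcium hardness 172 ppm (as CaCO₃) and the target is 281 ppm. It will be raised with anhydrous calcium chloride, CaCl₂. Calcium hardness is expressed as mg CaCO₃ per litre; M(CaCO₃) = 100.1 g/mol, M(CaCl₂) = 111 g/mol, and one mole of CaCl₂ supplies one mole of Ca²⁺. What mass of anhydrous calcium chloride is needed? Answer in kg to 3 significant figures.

(a) Rise: 13,000 g / 311,000 L × 1000 = 41.8 mg/L.

(b) Volume: 1470 m³ = 1,470,000 L.
(b) Hardness to add: (281 − 172) = 109 mg/L as CaCO₃ × 1,470,000 L = 160,200 g as CaCO₃.
(b) Moles of Ca²⁺ (1 mol Ca²⁺ ≡ 1 mol CaCO₃): 160,200 / 100.1 g/mol = 1601 mol.
(b) Mass of CaCl₂: 1601 × 111 = 177,700 g.

(a) 41.8 ppm; (b) 178 kg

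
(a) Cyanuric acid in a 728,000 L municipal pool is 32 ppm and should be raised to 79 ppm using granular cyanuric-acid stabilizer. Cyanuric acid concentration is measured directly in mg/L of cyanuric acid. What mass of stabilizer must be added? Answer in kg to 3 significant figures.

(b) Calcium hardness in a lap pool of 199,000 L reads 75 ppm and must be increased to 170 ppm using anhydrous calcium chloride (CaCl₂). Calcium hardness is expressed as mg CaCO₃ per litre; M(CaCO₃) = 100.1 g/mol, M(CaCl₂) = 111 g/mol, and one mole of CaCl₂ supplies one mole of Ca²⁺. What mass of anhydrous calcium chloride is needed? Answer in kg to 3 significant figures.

(a) CYA to add: (79 − 32) = 47 mg/L × 728,000 L = 34,220 g cyanuric acid.

(b) Hardness to add: (170 − 75) = 95 mg/L as CaCO₃ × 199,000 L = 18,900 g as CaCO₃.
(b) Moles of Ca²⁺ (1 mol Ca²⁺ ≡ 1 mol CaCO₃): 18,900 / 100.1 g/mol = 188.9 mol.
(b) Mass of CaCl₂: 188.9 × 111 = 20,960 g.

(a) 34.2 kg; (b) 21.0 kg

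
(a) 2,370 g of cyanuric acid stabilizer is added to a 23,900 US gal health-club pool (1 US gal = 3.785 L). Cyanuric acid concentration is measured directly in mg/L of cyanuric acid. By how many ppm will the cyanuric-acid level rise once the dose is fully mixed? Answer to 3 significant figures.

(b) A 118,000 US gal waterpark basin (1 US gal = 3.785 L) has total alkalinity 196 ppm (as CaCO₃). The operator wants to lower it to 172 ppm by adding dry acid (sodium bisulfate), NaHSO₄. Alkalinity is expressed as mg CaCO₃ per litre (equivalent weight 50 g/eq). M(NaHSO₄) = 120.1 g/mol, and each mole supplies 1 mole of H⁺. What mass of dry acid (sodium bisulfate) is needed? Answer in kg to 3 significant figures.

(a) 26.2 ppm; (b) 25.7 kg

(a) Volume: 23,900 US gal × 3.785 L/gal = 90,462 L.
(a) Rise: 2,370 g / 90,462 L × 1000 = 26.2 mg/L.

(b) Volume: 118,000 US gal × 3.785 L/gal = 446,630 L.
(b) Alkalinity to neutralize: (196 − 172) = 24 mg/L as CaCO₃ × 446,630 L = 10,720 g as CaCO₃.
(b) Equivalents of H⁺ required: 10,720 ÷ 50 g/eq = 214.4 eq = 214.4 mol NaHSO₄.
(b) Mass of NaHSO₄: 214.4 × 120.1 = 25,750 g.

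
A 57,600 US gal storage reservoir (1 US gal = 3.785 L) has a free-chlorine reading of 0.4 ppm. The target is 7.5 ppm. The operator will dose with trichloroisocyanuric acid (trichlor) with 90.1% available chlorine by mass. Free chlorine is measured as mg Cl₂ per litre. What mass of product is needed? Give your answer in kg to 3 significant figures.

1.72 kg

Volume: 57,600 US gal × 3.785 L/gal = 218,016 L.
Chlorine deficit: 7.5 − 0.4 = 7.1 ppm = 7.1 mg/L as Cl₂.
Cl₂ equivalent needed: 7.1 mg/L × 218,016 L = 1,548,000 mg = 1548 g.
Product at 90.1% available chlorine: 1548 / 0.901 = 1718 g.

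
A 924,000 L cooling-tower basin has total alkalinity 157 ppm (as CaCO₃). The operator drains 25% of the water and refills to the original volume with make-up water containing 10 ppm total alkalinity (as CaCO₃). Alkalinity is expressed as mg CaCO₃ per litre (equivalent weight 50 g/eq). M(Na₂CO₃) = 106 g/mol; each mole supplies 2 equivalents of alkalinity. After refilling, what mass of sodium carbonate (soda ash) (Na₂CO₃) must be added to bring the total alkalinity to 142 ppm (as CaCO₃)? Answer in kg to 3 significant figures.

After draining 25% and refilling: 157 × 0.75 + 10 × 0.25 = 120.25 ppm.
Deficit to target: 142 − 120.25 = 21.75 mg/L.
As CaCO₃: 21.75 mg/L × 924,000 L = 20,100 g; ÷ 50 g/eq ÷ 2 = 201 mol Na₂CO₃.
Mass: 201 × 106 = 21,300 g.

21.3 kg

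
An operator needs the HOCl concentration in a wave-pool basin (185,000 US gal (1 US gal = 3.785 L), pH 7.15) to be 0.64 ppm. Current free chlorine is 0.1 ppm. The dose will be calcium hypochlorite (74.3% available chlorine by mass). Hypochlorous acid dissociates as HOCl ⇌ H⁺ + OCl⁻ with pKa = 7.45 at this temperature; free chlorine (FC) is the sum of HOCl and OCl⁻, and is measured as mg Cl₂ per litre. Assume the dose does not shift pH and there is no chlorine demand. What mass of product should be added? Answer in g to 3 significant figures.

Volume: 185,000 US gal × 3.785 L/gal = 700,225 L.
[OCl⁻]/[HOCl] = 10^(pH − pKa) = 10^(7.15 − 7.45) = 0.5012; fraction as HOCl = 1/(1 + 0.5012) = 0.6661.
Free chlorine required for 0.64 ppm HOCl: 0.64 / 0.6661 = 0.9608 ppm.
FC to add: 0.9608 − 0.1 = 0.8608 mg/L as Cl₂.
Cl₂ equivalent: 0.8608 mg/L × 700,225 L = 602.7 g.
Product at 74.3% available Cl: 602.7 / 0.743 = 811.2 g.

811 g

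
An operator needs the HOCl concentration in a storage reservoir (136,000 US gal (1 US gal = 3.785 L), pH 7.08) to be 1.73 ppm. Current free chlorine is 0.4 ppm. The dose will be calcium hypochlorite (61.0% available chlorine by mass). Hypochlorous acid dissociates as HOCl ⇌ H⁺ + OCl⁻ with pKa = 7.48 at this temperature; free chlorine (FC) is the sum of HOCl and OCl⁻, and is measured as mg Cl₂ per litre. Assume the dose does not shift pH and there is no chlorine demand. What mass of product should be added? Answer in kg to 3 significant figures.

Volume: 136,000 US gal × 3.785 L/gal = 514,760 L.
[OCl⁻]/[HOCl] = 10^(pH − pKa) = 10^(7.08 − 7.48) = 0.3981; fraction as HOCl = 1/(1 + 0.3981) = 0.7153.
Free chlorine required for 1.73 ppm HOCl: 1.73 / 0.7153 = 2.419 ppm.
FC to add: 2.419 − 0.4 = 2.019 mg/L as Cl₂.
Cl₂ equivalent: 2.019 mg/L × 514,760 L = 1039 g.
Product at 61.0% available Cl: 1039 / 0.61 = 1704 g.

1.70 kg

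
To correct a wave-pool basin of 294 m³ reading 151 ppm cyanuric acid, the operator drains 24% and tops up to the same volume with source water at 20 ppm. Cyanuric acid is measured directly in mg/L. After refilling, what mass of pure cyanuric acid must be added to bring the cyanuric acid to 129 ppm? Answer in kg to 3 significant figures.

Volume: 294 m³ = 294,000 L.
After draining 24% and refilling: 151 × 0.76 + 20 × 0.24 = 119.56 ppm.
Deficit to target: 129 − 119.56 = 9.44 mg/L.
Mass: 9.44 mg/L × 294,000 L = 2775 g cyanuric acid.

2.78 kg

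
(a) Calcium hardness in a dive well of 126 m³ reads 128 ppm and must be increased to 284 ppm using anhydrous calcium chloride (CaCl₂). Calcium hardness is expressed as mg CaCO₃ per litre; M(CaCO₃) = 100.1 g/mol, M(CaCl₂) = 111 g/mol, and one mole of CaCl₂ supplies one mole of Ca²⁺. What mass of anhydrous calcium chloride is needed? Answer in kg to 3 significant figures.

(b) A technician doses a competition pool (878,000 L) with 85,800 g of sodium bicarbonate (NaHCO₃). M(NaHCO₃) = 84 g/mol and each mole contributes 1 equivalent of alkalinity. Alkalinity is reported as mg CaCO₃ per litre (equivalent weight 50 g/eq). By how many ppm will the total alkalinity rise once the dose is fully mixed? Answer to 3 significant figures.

(a) 21.8 kg; (b) 58.2 ppm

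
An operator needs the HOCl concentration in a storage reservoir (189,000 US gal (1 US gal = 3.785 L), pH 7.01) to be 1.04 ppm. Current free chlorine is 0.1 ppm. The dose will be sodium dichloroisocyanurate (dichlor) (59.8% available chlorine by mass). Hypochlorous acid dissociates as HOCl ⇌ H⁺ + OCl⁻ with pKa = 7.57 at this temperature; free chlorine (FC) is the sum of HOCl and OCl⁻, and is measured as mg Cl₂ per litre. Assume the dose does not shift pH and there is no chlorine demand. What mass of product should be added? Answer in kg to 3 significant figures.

Volume: 189,000 US gal × 3.785 L/gal = 715,365 L.
[OCl⁻]/[HOCl] = 10^(pH − pKa) = 10^(7.01 − 7.57) = 0.2754; fraction as HOCl = 1/(1 + 0.2754) = 0.7841.
Free chlorine required for 1.04 ppm HOCl: 1.04 / 0.7841 = 1.326 ppm.
FC to add: 1.326 − 0.1 = 1.226 mg/L as Cl₂.
Cl₂ equivalent: 1.226 mg/L × 715,365 L = 877.4 g.
Product at 59.8% available Cl: 877.4 / 0.598 = 1467 g.

1.47 kg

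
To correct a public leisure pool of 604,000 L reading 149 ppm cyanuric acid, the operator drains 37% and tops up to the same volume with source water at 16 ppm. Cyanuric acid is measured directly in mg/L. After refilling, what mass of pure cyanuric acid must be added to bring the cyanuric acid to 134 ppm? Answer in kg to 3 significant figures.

20.7 kg

After draining 37% and refilling: 149 × 0.63 + 16 × 0.37 = 99.79 ppm.
Deficit to target: 134 − 99.79 = 34.21 mg/L.
Mass: 34.21 mg/L × 604,000 L = 20,660 g cyanuric acid.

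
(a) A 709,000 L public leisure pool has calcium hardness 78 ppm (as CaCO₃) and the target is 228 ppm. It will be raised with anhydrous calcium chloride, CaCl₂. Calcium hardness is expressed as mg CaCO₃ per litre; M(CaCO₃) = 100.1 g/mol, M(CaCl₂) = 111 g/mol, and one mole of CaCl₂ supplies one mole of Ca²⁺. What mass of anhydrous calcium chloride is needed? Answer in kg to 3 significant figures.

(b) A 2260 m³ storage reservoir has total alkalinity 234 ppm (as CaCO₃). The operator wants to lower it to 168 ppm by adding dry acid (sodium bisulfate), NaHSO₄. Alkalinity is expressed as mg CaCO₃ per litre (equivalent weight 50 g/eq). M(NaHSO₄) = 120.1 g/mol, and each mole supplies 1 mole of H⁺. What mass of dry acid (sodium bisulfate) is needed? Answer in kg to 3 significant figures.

(a) 118 kg; (b) 358 kg

(a) Hardness to add: (228 − 78) = 150 mg/L as CaCO₃ × 709,000 L = 106,400 g as CaCO₃.
(a) Moles of Ca²⁺ (1 mol Ca²⁺ ≡ 1 mol CaCO₃): 106,400 / 100.1 g/mol = 1062 mol.
(a) Mass of CaCl₂: 1062 × 111 = 117,900 g.

(b) Volume: 2260 m³ = 2,260,000 L.
(b) Alkalinity to neutralize: (234 − 168) = 66 mg/L as CaCO₃ × 2,260,000 L = 149,200 g as CaCO₃.
(b) Equivalents of H⁺ required: 149,200 ÷ 50 g/eq = 2983 eq = 2983 mol NaHSO₄.
(b) Mass of NaHSO₄: 2983 × 120.1 = 358,300 g.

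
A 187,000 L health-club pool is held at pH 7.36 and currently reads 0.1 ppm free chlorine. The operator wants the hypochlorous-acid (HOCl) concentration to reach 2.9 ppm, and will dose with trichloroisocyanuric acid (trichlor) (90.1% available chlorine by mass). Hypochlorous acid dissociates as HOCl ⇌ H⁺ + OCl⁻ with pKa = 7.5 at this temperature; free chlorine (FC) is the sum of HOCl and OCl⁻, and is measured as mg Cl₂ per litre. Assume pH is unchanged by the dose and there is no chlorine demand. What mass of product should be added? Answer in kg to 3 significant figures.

[OCl⁻]/[HOCl] = 10^(pH − pKa) = 10^(7.36 − 7.5) = 0.7244; fraction as HOCl = 1/(1 + 0.7244) = 0.5799.
Free chlorine required for 2.9 ppm HOCl: 2.9 / 0.5799 = 5.001 ppm.
FC to add: 5.001 − 0.1 = 4.901 mg/L as Cl₂.
Cl₂ equivalent: 4.901 mg/L × 187,000 L = 916.5 g.
Product at 90.1% available Cl: 916.5 / 0.901 = 1017 g.

1.02 kg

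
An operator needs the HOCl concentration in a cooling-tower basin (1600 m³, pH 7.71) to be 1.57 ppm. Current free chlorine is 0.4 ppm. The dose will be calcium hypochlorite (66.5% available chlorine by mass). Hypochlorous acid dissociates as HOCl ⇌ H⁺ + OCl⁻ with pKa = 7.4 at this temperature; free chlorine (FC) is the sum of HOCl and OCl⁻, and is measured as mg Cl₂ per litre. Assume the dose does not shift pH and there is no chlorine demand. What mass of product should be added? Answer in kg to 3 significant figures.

10.5 kg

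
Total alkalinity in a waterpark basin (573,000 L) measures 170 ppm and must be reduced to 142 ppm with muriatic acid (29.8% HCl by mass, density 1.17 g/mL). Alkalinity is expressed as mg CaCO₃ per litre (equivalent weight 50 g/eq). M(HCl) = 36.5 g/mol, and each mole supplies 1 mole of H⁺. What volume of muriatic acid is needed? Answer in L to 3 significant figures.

Alkalinity to neutralize: (170 − 142) = 28 mg/L as CaCO₃ × 573,000 L = 16,040 g as CaCO₃.
Equivalents of H⁺ required: 16,040 ÷ 50 g/eq = 320.9 eq = 320.9 mol HCl.
Mass of HCl: 320.9 × 36.5 = 11,710 g.
Mass of 29.8% solution: 11,710 / 0.298 = 39,300 g.
Volume: 39,300 g ÷ 1.17 g/mL = 33,590 mL.

33.6 L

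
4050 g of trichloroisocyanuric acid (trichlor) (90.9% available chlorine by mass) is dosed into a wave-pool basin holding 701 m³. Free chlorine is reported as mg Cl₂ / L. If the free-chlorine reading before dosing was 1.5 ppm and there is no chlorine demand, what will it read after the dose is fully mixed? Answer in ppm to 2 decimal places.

Volume: 701 m³ = 701,000 L.
Available chlorine delivered: 4050 g × 0.909 = 3681 g as Cl₂.
Concentration rise: 3681 g / 701,000 L = 5.252 mg/L = 5.25 ppm.
Final FC: 1.5 + 5.25 = 6.75 ppm.

6.75 ppm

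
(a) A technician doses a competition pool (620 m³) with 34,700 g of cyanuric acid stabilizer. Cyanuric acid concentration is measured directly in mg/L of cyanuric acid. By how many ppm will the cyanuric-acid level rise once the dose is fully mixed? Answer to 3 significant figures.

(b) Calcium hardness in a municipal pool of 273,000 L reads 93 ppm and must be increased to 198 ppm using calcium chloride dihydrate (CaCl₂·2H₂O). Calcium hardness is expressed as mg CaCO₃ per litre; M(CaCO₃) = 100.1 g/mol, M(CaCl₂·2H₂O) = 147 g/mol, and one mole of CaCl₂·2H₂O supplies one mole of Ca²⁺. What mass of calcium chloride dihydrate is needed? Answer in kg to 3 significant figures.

(a) 56.0 ppm; (b) 42.1 kg

(a) Volume: 620 m³ = 620,000 L.
(a) Rise: 34,700 g / 620,000 L × 1000 = 55.97 mg/L.

(b) Hardness to add: (198 − 93) = 105 mg/L as CaCO₃ × 273,000 L = 28,660 g as CaCO₃.
(b) Moles of Ca²⁺ (1 mol Ca²⁺ ≡ 1 mol CaCO₃): 28,660 / 100.1 g/mol = 286.4 mol.
(b) Mass of CaCl₂·2H₂O: 286.4 × 147 = 42,100 g.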